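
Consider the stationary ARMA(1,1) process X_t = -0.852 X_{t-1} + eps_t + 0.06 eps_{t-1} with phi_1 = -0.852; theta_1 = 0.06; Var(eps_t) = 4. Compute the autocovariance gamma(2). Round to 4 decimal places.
\gamma(2) = 9.3440

Multiply the model equation by X_{t-k} and take expectations. With theta_0 = psi_0 = 1 and psi_j the MA(infinity) weights, this gives
  gamma(k) - sum_i phi_i gamma(k-i) = c_k,
  c_k = sigma^2 * sum_{j=k..q} theta_j psi_{j-k}   (c_k = 0 for k > q),
using gamma(-m) = gamma(m).
psi-weights needed (psi_j = theta_j + sum_i phi_i psi_{j-i}):
  psi_1 = theta_1 + phi_1 = 0.06 + (-0.852) = -0.792
Right-hand sides:
  c_0 = sigma^2 (1 + theta_1 psi_1) = 4 * (1 + (0.06)(-0.792)) = 4 * 0.95248 = 3.80992
  c_1 = sigma^2 theta_1 = 4 * (0.06) = 0.24
  c_2 = 0
Equations for k = 0 and k = 1 (AR order 1):
  gamma(0) = phi_1 gamma(1) + c_0
  gamma(1) = phi_1 gamma(0) + c_1
Substituting the second into the first: gamma(0) (1 - phi_1^2) = c_0 + phi_1 c_1, so
  gamma(0) = (c_0 + phi_1 c_1) / (1 - phi_1^2) = (3.80992 + (-0.852)(0.24)) / (1 - (-0.852)^2) = 3.60544 / 0.274096 = 13.153931.
  gamma(1) = phi_1 gamma(0) + c_1 = (-0.852)(13.153931) + (0.24) = -10.96715.
For k = 2 (> q): gamma(2) = phi_1 gamma(1) = (-0.852)(-10.96715) = 9.344011.
Therefore gamma(2) = 9.3440 (to 4 decimal places).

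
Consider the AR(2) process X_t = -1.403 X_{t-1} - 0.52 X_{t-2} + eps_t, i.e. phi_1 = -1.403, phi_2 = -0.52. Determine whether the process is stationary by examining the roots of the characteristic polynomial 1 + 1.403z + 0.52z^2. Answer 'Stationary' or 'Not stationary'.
\text{Stationary}

The AR(p) characteristic polynomial is P(z) = 1 + 1.403z + 0.52z^2.
Stationarity requires all roots to lie outside the unit circle, i.e. |z| > 1 for every root.
Set 1 + (1.403) z + (0.52) z^2 = 0, i.e. a z^2 + b z + c = 0 with a = 0.52, b = 1.403, c = 1.
Discriminant D = b^2 - 4ac = (1.403)^2 - 4*(0.52)*1 = 1.968409 - (2.08) = -0.111591.
D < 0, so the roots are the complex-conjugate pair z = (-b +/- i sqrt(-D)) / (2a) = -1.349 +/- 0.3212i.
For a conjugate pair |z|^2 = z * conj(z) = (product of roots) = c/a = 1/(0.52) = 1.923077, so |z| = sqrt(1.923077) = 1.3868 for both roots.
Moduli of all roots: 1.3868, 1.3868.
All moduli strictly greater than 1? Yes.
Verdict: Stationary.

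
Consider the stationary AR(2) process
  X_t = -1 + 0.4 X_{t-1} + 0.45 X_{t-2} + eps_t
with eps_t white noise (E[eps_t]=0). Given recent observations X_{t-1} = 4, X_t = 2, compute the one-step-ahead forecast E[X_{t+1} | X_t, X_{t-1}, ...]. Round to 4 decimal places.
E[X_{t+1} \mid \mathcal F_t] = 1.6000

For an AR(p) model X_t = c + sum_i phi_i X_{t-i} + eps_t, the
one-step-ahead conditional mean is
  E[X_{t+1} | X_t, ...] = c + sum_i phi_i X_{t+1-i}.
Substitute known values:
  E[X_{t+1} | ...] = -1 + (0.4) * (2) + (0.45) * (4)
                   = 1.6000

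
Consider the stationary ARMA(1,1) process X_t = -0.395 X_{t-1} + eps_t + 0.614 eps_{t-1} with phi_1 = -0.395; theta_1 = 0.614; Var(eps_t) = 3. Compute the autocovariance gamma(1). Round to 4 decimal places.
\gamma(1) = 0.5897

Multiply the model equation by X_{t-k} and take expectations. With theta_0 = psi_0 = 1 and psi_j the MA(infinity) weights, this gives
  gamma(k) - sum_i phi_i gamma(k-i) = c_k,
  c_k = sigma^2 * sum_{j=k..q} theta_j psi_{j-k}   (c_k = 0 for k > q),
using gamma(-m) = gamma(m).
psi-weights needed (psi_j = theta_j + sum_i phi_i psi_{j-i}):
  psi_1 = theta_1 + phi_1 = 0.614 + (-0.395) = 0.219
Right-hand sides:
  c_0 = sigma^2 (1 + theta_1 psi_1) = 3 * (1 + (0.614)(0.219)) = 3 * 1.134466 = 3.403398
  c_1 = sigma^2 theta_1 = 3 * (0.614) = 1.842
  c_2 = 0
Equations for k = 0 and k = 1 (AR order 1):
  gamma(0) = phi_1 gamma(1) + c_0
  gamma(1) = phi_1 gamma(0) + c_1
Substituting the second into the first: gamma(0) (1 - phi_1^2) = c_0 + phi_1 c_1, so
  gamma(0) = (c_0 + phi_1 c_1) / (1 - phi_1^2) = (3.403398 + (-0.395)(1.842)) / (1 - (-0.395)^2) = 2.675808 / 0.843975 = 3.170483.
  gamma(1) = phi_1 gamma(0) + c_1 = (-0.395)(3.170483) + (1.842) = 0.589659.
Therefore gamma(1) = 0.5897 (to 4 decimal places).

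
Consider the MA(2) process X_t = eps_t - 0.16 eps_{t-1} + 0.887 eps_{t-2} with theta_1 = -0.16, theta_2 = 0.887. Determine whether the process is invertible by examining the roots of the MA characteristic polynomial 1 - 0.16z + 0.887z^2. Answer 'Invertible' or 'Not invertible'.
\text{Invertible}

The MA(q) characteristic polynomial is P(z) = 1 - 0.16z + 0.887z^2.
Invertibility requires all roots to lie outside the unit circle, i.e. |z| > 1 for every root.
Set 1 + (-0.16) z + (0.887) z^2 = 0, i.e. a z^2 + b z + c = 0 with a = 0.887, b = -0.16, c = 1.
Discriminant D = b^2 - 4ac = (-0.16)^2 - 4*(0.887)*1 = 0.0256 - (3.548) = -3.5224.
D < 0, so the roots are the complex-conjugate pair z = (-b +/- i sqrt(-D)) / (2a) = 0.0902 +/- 1.058i.
For a conjugate pair |z|^2 = z * conj(z) = (product of roots) = c/a = 1/(0.887) = 1.127396, so |z| = sqrt(1.127396) = 1.0618 for both roots.
Moduli of all roots: 1.0618, 1.0618.
All moduli strictly greater than 1? Yes.
Verdict: Invertible.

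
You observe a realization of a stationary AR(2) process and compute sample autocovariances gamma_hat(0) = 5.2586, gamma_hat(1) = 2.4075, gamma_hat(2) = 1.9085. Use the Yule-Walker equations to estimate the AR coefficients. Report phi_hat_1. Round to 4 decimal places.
\hat\phi_{1} = 0.3690

The Yule-Walker equations for an AR(p) process read, in matrix form,
  Gamma_p phi = r_p,   with   (Gamma_p)_{ij} = gamma(|i - j|),
                       (r_p)_i = gamma(i),   i,j = 1..p.
Substitute the sample gammas (Toeplitz matrix and right-hand side of size 2):
  Gamma_p = [[5.2586, 2.4075], [2.4075, 5.2586]]
  r_p     = [2.4075, 1.9085]
Written out:
  5.2586 phi_1 + 2.4075 phi_2 = 2.4075
  2.4075 phi_1 + 5.2586 phi_2 = 1.9085
Solve by Cramer's rule:
  det = gamma(0)^2 - gamma(1)^2 = (5.2586)^2 - (2.4075)^2 = 27.65287396 - 5.79605625 = 21.85681771
  phi_hat_1 = [gamma(1) gamma(0) - gamma(1) gamma(2)] / det = [(2.4075)(5.2586) - (2.4075)(1.9085)] / 21.85681771 = 8.06536575 / 21.85681771 = 0.369
  phi_hat_2 = [gamma(0) gamma(2) - gamma(1)^2] / det = [(5.2586)(1.9085) - (2.4075)^2] / 21.85681771 = 4.23998185 / 21.85681771 = 0.194
So phi_hat = [0.3690, 0.1940].
Therefore phi_hat_1 = 0.3690.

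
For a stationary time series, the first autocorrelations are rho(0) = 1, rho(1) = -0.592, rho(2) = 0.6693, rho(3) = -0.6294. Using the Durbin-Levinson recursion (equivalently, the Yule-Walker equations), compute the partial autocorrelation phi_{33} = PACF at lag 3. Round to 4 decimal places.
\phi_{33} = -0.2780

The PACF at lag k is phi_{kk}, the last component of the solution
to the Yule-Walker system G_k phi = r_k where
  (G_k)_{ij} = rho(|i - j|), (r_k)_i = rho(i), i,j = 1..k.
Equivalently, Durbin-Levinson gives phi_{kk} iteratively:
  phi_{11} = rho(1)
  phi_{kk} = [rho(k) - sum_{j=1..k-1} phi_{k-1,j} rho(k-j)]
            / [1 - sum_{j=1..k-1} phi_{k-1,j} rho(j)],
  phi_{k,j} = phi_{k-1,j} - phi_{kk} phi_{k-1,k-j},  j = 1..k-1.
Step k = 1:
  phi_11 = rho(1) = -0.592.
Step k = 2:
  phi_22 = [rho(2) - phi_11 rho(1)] / [1 - phi_11 rho(1)] = [0.6693 - (-0.592)(-0.592)] / [1 - (-0.592)(-0.592)]
         = 0.318836 / 0.649536 = 0.490867.
  Update: phi_21 = phi_11 - phi_22 phi_11 = -0.592 - (0.490867)(-0.592) = -0.301407.
Step k = 3:
  phi_33 = [rho(3) - phi_21 rho(2) - phi_22 rho(1)] / [1 - phi_21 rho(1) - phi_22 rho(2)]
    numerator   = -0.6294 - (-0.301407)(0.6693) - (0.490867)(-0.592) = -0.13707514
    denominator = 1 - (-0.301407)(-0.592) - (0.490867)(0.6693) = 0.49302982
  phi_33 = -0.13707514 / 0.49302982 = -0.278.
Therefore phi_{33} = -0.2780.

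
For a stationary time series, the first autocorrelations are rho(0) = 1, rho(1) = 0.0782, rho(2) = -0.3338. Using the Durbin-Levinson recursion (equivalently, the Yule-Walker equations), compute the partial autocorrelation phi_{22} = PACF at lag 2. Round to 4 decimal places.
\phi_{22} = -0.3420

The PACF at lag k is phi_{kk}, the last component of the solution
to the Yule-Walker system G_k phi = r_k where
  (G_k)_{ij} = rho(|i - j|), (r_k)_i = rho(i), i,j = 1..k.
Equivalently, Durbin-Levinson gives phi_{kk} iteratively:
  phi_{11} = rho(1)
  phi_{kk} = [rho(k) - sum_{j=1..k-1} phi_{k-1,j} rho(k-j)]
            / [1 - sum_{j=1..k-1} phi_{k-1,j} rho(j)],
  phi_{k,j} = phi_{k-1,j} - phi_{kk} phi_{k-1,k-j},  j = 1..k-1.
Step k = 1:
  phi_11 = rho(1) = 0.0782.
Step k = 2:
  phi_22 = [rho(2) - phi_11 rho(1)] / [1 - phi_11 rho(1)] = [-0.3338 - (0.0782)(0.0782)] / [1 - (0.0782)(0.0782)]
         = -0.33991524 / 0.99388476 = -0.342.
Therefore phi_{22} = -0.3420.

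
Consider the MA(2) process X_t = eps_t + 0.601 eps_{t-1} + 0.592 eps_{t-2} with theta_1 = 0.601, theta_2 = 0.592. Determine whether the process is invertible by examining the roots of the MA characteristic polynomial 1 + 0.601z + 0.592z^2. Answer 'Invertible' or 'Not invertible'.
\text{Invertible}

The MA(q) characteristic polynomial is P(z) = 1 + 0.601z + 0.592z^2.
Invertibility requires all roots to lie outside the unit circle, i.e. |z| > 1 for every root.
Set 1 + (0.601) z + (0.592) z^2 = 0, i.e. a z^2 + b z + c = 0 with a = 0.592, b = 0.601, c = 1.
Discriminant D = b^2 - 4ac = (0.601)^2 - 4*(0.592)*1 = 0.361201 - (2.368) = -2.006799.
D < 0, so the roots are the complex-conjugate pair z = (-b +/- i sqrt(-D)) / (2a) = -0.5076 +/- 1.1965i.
For a conjugate pair |z|^2 = z * conj(z) = (product of roots) = c/a = 1/(0.592) = 1.689189, so |z| = sqrt(1.689189) = 1.2997 for both roots.
Moduli of all roots: 1.2997, 1.2997.
All moduli strictly greater than 1? Yes.
Verdict: Invertible.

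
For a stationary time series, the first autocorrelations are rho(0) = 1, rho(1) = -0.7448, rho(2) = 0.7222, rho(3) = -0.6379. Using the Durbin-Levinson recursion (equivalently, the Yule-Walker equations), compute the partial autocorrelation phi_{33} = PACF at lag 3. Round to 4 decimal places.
\phi_{33} = -0.0580

The PACF at lag k is phi_{kk}, the last component of the solution
to the Yule-Walker system G_k phi = r_k where
  (G_k)_{ij} = rho(|i - j|), (r_k)_i = rho(i), i,j = 1..k.
Equivalently, Durbin-Levinson gives phi_{kk} iteratively:
  phi_{11} = rho(1)
  phi_{kk} = [rho(k) - sum_{j=1..k-1} phi_{k-1,j} rho(k-j)]
            / [1 - sum_{j=1..k-1} phi_{k-1,j} rho(j)],
  phi_{k,j} = phi_{k-1,j} - phi_{kk} phi_{k-1,k-j},  j = 1..k-1.
Step k = 1:
  phi_11 = rho(1) = -0.7448.
Step k = 2:
  phi_22 = [rho(2) - phi_11 rho(1)] / [1 - phi_11 rho(1)] = [0.7222 - (-0.7448)(-0.7448)] / [1 - (-0.7448)(-0.7448)]
         = 0.16747296 / 0.44527296 = 0.376113.
  Update: phi_21 = phi_11 - phi_22 phi_11 = -0.7448 - (0.376113)(-0.7448) = -0.464671.
Step k = 3:
  phi_33 = [rho(3) - phi_21 rho(2) - phi_22 rho(1)] / [1 - phi_21 rho(1) - phi_22 rho(2)]
    numerator   = -0.6379 - (-0.464671)(0.7222) - (0.376113)(-0.7448) = -0.02218561
    denominator = 1 - (-0.464671)(-0.7448) - (0.376113)(0.7222) = 0.3822842
  phi_33 = -0.02218561 / 0.3822842 = -0.058.
Therefore phi_{33} = -0.0580.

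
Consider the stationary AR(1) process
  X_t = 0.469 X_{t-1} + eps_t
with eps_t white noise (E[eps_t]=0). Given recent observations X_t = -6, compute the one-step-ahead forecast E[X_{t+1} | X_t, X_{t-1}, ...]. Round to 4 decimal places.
E[X_{t+1} \mid \mathcal F_t] = -2.8140

For an AR(p) model X_t = c + sum_i phi_i X_{t-i} + eps_t, the
one-step-ahead conditional mean is
  E[X_{t+1} | X_t, ...] = c + sum_i phi_i X_{t+1-i}.
Substitute known values:
  E[X_{t+1} | ...] = (0.469) * (-6)
                   = -2.8140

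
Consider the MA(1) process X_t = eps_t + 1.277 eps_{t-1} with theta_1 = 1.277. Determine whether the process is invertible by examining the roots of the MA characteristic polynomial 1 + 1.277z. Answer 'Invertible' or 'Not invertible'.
\text{Not invertible}

The MA(q) characteristic polynomial is P(z) = 1 + 1.277z.
Invertibility requires all roots to lie outside the unit circle, i.e. |z| > 1 for every root.
This is linear in z: 1 + (1.277) z = 0  =>  z = -1/(1.277) = -0.783085,  |z| = 0.783085.
Moduli of all roots: 0.7831.
All moduli strictly greater than 1? No.
Verdict: Not invertible.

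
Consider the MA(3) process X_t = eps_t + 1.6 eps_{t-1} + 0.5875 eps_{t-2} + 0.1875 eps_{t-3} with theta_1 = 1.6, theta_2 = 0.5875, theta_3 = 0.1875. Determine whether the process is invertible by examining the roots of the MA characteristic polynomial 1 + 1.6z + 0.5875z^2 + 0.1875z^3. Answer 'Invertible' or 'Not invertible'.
\text{Not invertible}

The MA(q) characteristic polynomial is P(z) = 1 + 1.6z + 0.5875z^2 + 0.1875z^3.
Invertibility requires all roots to lie outside the unit circle, i.e. |z| > 1 for every root.
Degree 3: look for a simple real root z0 first, then factor out (1 - z/z0) and solve the remaining quadratic.
Testing z0 = -0.8: P(-0.8) = 1 + (1.6)(-0.8) + (0.5875)(-0.8)^2 + (0.1875)(-0.8)^3
  = 1 + (-1.28) + (0.376) + (-0.096) = 0.  So z_0 = -0.8 is a root, |z_0| = 0.8.
Divide out the factor (1 + 1.25 z) = (1 - z/z0) (since 1/z0 = -1.25):
  P(z) = (1 + 1.25 z)(1 + (0.35) z + (0.15) z^2)
  [check: z-coef 0.35 - (-1.25) = 1.6; z^2-coef 0.15 - (-1.25)(0.35) = 0.5875; z^3-coef -(-1.25)(0.15) = 0.1875.]
Remaining roots from the quadratic factor 1 + (0.35) z + (0.15) z^2:
  Set 1 + (0.35) z + (0.15) z^2 = 0, i.e. a z^2 + b z + c = 0 with a = 0.15, b = 0.35, c = 1.
  Discriminant D = b^2 - 4ac = (0.35)^2 - 4*(0.15)*1 = 0.1225 - (0.6) = -0.4775.
  D < 0, so the roots are the complex-conjugate pair z = (-b +/- i sqrt(-D)) / (2a) = -1.1667 +/- 2.3034i.
  For a conjugate pair |z|^2 = z * conj(z) = (product of roots) = c/a = 1/(0.15) = 6.666667, so |z| = sqrt(6.666667) = 2.582 for both roots.
Moduli of all roots: 0.8000, 2.5820, 2.5820.
All moduli strictly greater than 1? No.
Verdict: Not invertible.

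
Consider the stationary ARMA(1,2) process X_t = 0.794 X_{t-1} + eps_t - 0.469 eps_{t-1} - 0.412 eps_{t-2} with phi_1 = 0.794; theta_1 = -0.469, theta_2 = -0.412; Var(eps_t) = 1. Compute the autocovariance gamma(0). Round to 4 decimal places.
\gamma(0) = 1.1698

Multiply the model equation by X_{t-k} and take expectations. With theta_0 = psi_0 = 1 and psi_j the MA(infinity) weights, this gives
  gamma(k) - sum_i phi_i gamma(k-i) = c_k,
  c_k = sigma^2 * sum_{j=k..q} theta_j psi_{j-k}   (c_k = 0 for k > q),
using gamma(-m) = gamma(m).
psi-weights needed (psi_j = theta_j + sum_i phi_i psi_{j-i}):
  psi_1 = theta_1 + phi_1 = -0.469 + (0.794) = 0.325
  psi_2 = theta_2 + phi_1 psi_1 = -0.412 + (0.794)(0.325) = -0.15395
Right-hand sides:
  c_0 = sigma^2 (1 + theta_1 psi_1 + theta_2 psi_2) = 1 * (1 + (-0.469)(0.325) + (-0.412)(-0.15395)) = 1 * 0.911002 = 0.911002
  c_1 = sigma^2 (theta_1 + theta_2 psi_1) = 1 * (-0.469 + (-0.412)(0.325)) = -0.6029
  c_2 = sigma^2 theta_2 = 1 * (-0.412) = -0.412
Equations for k = 0 and k = 1 (AR order 1):
  gamma(0) = phi_1 gamma(1) + c_0
  gamma(1) = phi_1 gamma(0) + c_1
Substituting the second into the first: gamma(0) (1 - phi_1^2) = c_0 + phi_1 c_1, so
  gamma(0) = (c_0 + phi_1 c_1) / (1 - phi_1^2) = (0.911002 + (0.794)(-0.6029)) / (1 - (0.794)^2) = 0.4323 / 0.369564 = 1.169756.
Therefore gamma(0) = 1.1698 (to 4 decimal places).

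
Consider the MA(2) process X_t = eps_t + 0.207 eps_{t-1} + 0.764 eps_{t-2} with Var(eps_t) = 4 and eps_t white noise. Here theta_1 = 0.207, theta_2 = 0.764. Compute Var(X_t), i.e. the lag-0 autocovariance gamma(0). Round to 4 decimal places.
\gamma(0) = 6.5062

For an MA(q) process X_t = eps_t + sum_i theta_i eps_{t-i} with
Var(eps_t) = sigma^2, the variance is
  gamma(0) = sigma^2 * (1 + sum_i theta_i^2).
  sum_i theta_i^2 = (0.207)^2 + (0.764)^2 = 0.042849 + 0.583696 = 0.626545.
  gamma(0) = 4 * (1 + 0.626545) = 4 * 1.626545 = 6.50618, which rounds to 6.5062.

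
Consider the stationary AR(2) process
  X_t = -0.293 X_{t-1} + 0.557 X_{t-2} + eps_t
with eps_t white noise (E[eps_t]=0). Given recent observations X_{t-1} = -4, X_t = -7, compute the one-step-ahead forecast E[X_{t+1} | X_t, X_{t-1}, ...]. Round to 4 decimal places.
E[X_{t+1} \mid \mathcal F_t] = -0.1770

For an AR(p) model X_t = c + sum_i phi_i X_{t-i} + eps_t, the
one-step-ahead conditional mean is
  E[X_{t+1} | X_t, ...] = c + sum_i phi_i X_{t+1-i}.
Substitute known values:
  E[X_{t+1} | ...] = (-0.293) * (-7) + (0.557) * (-4)
                   = -0.1770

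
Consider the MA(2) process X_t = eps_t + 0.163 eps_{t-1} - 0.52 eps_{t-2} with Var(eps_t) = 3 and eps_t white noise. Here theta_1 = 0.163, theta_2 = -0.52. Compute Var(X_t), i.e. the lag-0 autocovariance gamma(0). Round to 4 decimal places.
\gamma(0) = 3.8909

For an MA(q) process X_t = eps_t + sum_i theta_i eps_{t-i} with
Var(eps_t) = sigma^2, the variance is
  gamma(0) = sigma^2 * (1 + sum_i theta_i^2).
  sum_i theta_i^2 = (0.163)^2 + (-0.52)^2 = 0.026569 + 0.2704 = 0.296969.
  gamma(0) = 3 * (1 + 0.296969) = 3 * 1.296969 = 3.890907, which rounds to 3.8909.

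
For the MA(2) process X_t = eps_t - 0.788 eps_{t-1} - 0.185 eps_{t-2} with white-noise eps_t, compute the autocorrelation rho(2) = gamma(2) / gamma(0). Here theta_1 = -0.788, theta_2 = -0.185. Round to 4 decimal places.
\rho(2) = -0.1118

For an MA(q) process with theta_0 = 1, the autocovariance is
  gamma(k) = sigma^2 * sum_{i=0..q-k} theta_i * theta_{i+k},
and rho(k) = gamma(k) / gamma(0). Sigma^2 cancels.
  numerator   = (1)*(-0.185) = -0.185.
  denominator = (1)^2 + (-0.788)^2 + (-0.185)^2 = 1.655169.
  rho(2) = -0.185 / 1.655169 = -0.1118.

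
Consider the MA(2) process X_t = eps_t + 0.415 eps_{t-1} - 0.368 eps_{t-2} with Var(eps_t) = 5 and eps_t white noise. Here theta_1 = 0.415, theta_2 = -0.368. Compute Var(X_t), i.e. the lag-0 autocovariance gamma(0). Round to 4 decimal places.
\gamma(0) = 6.5382

For an MA(q) process X_t = eps_t + sum_i theta_i eps_{t-i} with
Var(eps_t) = sigma^2, the variance is
  gamma(0) = sigma^2 * (1 + sum_i theta_i^2).
  sum_i theta_i^2 = (0.415)^2 + (-0.368)^2 = 0.172225 + 0.135424 = 0.307649.
  gamma(0) = 5 * (1 + 0.307649) = 5 * 1.307649 = 6.538245, which rounds to 6.5382.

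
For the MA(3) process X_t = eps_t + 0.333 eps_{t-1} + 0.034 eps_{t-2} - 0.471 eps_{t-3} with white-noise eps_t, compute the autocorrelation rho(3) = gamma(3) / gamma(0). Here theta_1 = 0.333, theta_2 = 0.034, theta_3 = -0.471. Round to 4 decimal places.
\rho(3) = -0.3531

For an MA(q) process with theta_0 = 1, the autocovariance is
  gamma(k) = sigma^2 * sum_{i=0..q-k} theta_i * theta_{i+k},
and rho(k) = gamma(k) / gamma(0). Sigma^2 cancels.
  numerator   = (1)*(-0.471) = -0.471.
  denominator = (1)^2 + (0.333)^2 + (0.034)^2 + (-0.471)^2 = 1.333886.
  rho(3) = -0.471 / 1.333886 = -0.3531.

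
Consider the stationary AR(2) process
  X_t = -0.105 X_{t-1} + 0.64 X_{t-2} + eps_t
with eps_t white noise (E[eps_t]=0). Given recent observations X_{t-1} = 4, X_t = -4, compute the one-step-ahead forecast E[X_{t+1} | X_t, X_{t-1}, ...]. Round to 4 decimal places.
E[X_{t+1} \mid \mathcal F_t] = 2.9800

For an AR(p) model X_t = c + sum_i phi_i X_{t-i} + eps_t, the
one-step-ahead conditional mean is
  E[X_{t+1} | X_t, ...] = c + sum_i phi_i X_{t+1-i}.
Substitute known values:
  E[X_{t+1} | ...] = (-0.105) * (-4) + (0.64) * (4)
                   = 2.9800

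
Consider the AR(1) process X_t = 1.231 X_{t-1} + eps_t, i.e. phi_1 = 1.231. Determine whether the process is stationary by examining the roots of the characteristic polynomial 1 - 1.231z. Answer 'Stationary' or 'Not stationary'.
\text{Not stationary}

The AR(p) characteristic polynomial is P(z) = 1 - 1.231z.
Stationarity requires all roots to lie outside the unit circle, i.e. |z| > 1 for every root.
This is linear in z: 1 + (-1.231) z = 0  =>  z = -1/(-1.231) = 0.812348,  |z| = 0.812348.
Moduli of all roots: 0.8123.
All moduli strictly greater than 1? No.
Verdict: Not stationary.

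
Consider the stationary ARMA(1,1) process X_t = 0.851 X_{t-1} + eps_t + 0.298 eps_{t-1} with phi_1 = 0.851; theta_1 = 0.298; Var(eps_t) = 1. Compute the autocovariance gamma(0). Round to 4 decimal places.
\gamma(0) = 5.7868

Multiply the model equation by X_{t-k} and take expectations. With theta_0 = psi_0 = 1 and psi_j the MA(infinity) weights, this gives
  gamma(k) - sum_i phi_i gamma(k-i) = c_k,
  c_k = sigma^2 * sum_{j=k..q} theta_j psi_{j-k}   (c_k = 0 for k > q),
using gamma(-m) = gamma(m).
psi-weights needed (psi_j = theta_j + sum_i phi_i psi_{j-i}):
  psi_1 = theta_1 + phi_1 = 0.298 + (0.851) = 1.149
Right-hand sides:
  c_0 = sigma^2 (1 + theta_1 psi_1) = 1 * (1 + (0.298)(1.149)) = 1 * 1.342402 = 1.342402
  c_1 = sigma^2 theta_1 = 1 * (0.298) = 0.298
  c_2 = 0
Equations for k = 0 and k = 1 (AR order 1):
  gamma(0) = phi_1 gamma(1) + c_0
  gamma(1) = phi_1 gamma(0) + c_1
Substituting the second into the first: gamma(0) (1 - phi_1^2) = c_0 + phi_1 c_1, so
  gamma(0) = (c_0 + phi_1 c_1) / (1 - phi_1^2) = (1.342402 + (0.851)(0.298)) / (1 - (0.851)^2) = 1.596 / 0.275799 = 5.786823.
Therefore gamma(0) = 5.7868 (to 4 decimal places).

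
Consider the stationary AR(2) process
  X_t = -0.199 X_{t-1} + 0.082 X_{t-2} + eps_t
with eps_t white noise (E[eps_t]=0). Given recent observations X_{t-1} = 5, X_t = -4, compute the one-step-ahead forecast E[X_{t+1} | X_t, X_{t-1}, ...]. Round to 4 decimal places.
E[X_{t+1} \mid \mathcal F_t] = 1.2060

For an AR(p) model X_t = c + sum_i phi_i X_{t-i} + eps_t, the
one-step-ahead conditional mean is
  E[X_{t+1} | X_t, ...] = c + sum_i phi_i X_{t+1-i}.
Substitute known values:
  E[X_{t+1} | ...] = (-0.199) * (-4) + (0.082) * (5)
                   = 1.2060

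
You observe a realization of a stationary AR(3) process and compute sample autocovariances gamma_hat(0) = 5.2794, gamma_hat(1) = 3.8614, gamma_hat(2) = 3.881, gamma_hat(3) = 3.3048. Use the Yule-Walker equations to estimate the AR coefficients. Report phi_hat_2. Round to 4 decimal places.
\hat\phi_{2} = 0.4250

The Yule-Walker equations for an AR(p) process read, in matrix form,
  Gamma_p phi = r_p,   with   (Gamma_p)_{ij} = gamma(|i - j|),
                       (r_p)_i = gamma(i),   i,j = 1..p.
Substitute the sample gammas (Toeplitz matrix and right-hand side of size 3):
  Gamma_p = [[5.2794, 3.8614, 3.881], [3.8614, 5.2794, 3.8614], [3.881, 3.8614, 5.2794]]
  r_p     = [3.8614, 3.881, 3.3048]
Written out (R1..R3):
  (R1) 5.2794 phi_1 + 3.8614 phi_2 + 3.881 phi_3 = 3.8614
  (R2) 3.8614 phi_1 + 5.2794 phi_2 + 3.8614 phi_3 = 3.881
  (R3) 3.881 phi_1 + 3.8614 phi_2 + 5.2794 phi_3 = 3.3048
Gaussian elimination:
  R2 <- R2 - (3.8614/5.2794) R1 = R2 - (0.731409) R1:  2.455138 phi_2 + 1.022802 phi_3 = 1.056738
  R3 <- R3 - (3.881/5.2794) R1 = R3 - (0.735121) R1:  1.022802 phi_2 + 2.426394 phi_3 = 0.466202
  R3 <- R3 - (1.022802/2.455138) R2 = R3 - (0.416597) R2:  2.000298 phi_3 = 0.025969
Back-substitution:
  phi_hat_3 = 0.025969 / 2.000298 = 0.012982
  phi_hat_2 = (1.056738 - (1.022802)(0.012982)) / 2.455138 = 0.42501
  phi_hat_1 = (3.8614 - (3.8614)(0.42501) - (3.881)(0.012982)) / 5.2794 = 0.411009
So phi_hat = [0.4110, 0.4250, 0.0130].
Therefore phi_hat_2 = 0.4250.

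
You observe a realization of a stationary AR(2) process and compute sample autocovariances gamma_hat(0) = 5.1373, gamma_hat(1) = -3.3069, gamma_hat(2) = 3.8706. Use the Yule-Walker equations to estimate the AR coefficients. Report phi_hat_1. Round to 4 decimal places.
\hat\phi_{1} = -0.2710

The Yule-Walker equations for an AR(p) process read, in matrix form,
  Gamma_p phi = r_p,   with   (Gamma_p)_{ij} = gamma(|i - j|),
                       (r_p)_i = gamma(i),   i,j = 1..p.
Substitute the sample gammas (Toeplitz matrix and right-hand side of size 2):
  Gamma_p = [[5.1373, -3.3069], [-3.3069, 5.1373]]
  r_p     = [-3.3069, 3.8706]
Written out:
  5.1373 phi_1 - 3.3069 phi_2 = -3.3069
  -3.3069 phi_1 + 5.1373 phi_2 = 3.8706
Solve by Cramer's rule:
  det = gamma(0)^2 - gamma(1)^2 = (5.1373)^2 - (-3.3069)^2 = 26.39185129 - 10.93558761 = 15.45626368
  phi_hat_1 = [gamma(1) gamma(0) - gamma(1) gamma(2)] / det = [(-3.3069)(5.1373) - (-3.3069)(3.8706)] / 15.45626368 = -4.18885023 / 15.45626368 = -0.271
  phi_hat_2 = [gamma(0) gamma(2) - gamma(1)^2] / det = [(5.1373)(3.8706) - (-3.3069)^2] / 15.45626368 = 8.94884577 / 15.45626368 = 0.579
So phi_hat = [-0.2710, 0.5790].
Therefore phi_hat_1 = -0.2710.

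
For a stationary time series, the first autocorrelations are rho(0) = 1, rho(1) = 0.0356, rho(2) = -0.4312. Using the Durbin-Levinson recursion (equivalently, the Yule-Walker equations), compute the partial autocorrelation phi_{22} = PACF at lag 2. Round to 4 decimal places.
\phi_{22} = -0.4330

The PACF at lag k is phi_{kk}, the last component of the solution
to the Yule-Walker system G_k phi = r_k where
  (G_k)_{ij} = rho(|i - j|), (r_k)_i = rho(i), i,j = 1..k.
Equivalently, Durbin-Levinson gives phi_{kk} iteratively:
  phi_{11} = rho(1)
  phi_{kk} = [rho(k) - sum_{j=1..k-1} phi_{k-1,j} rho(k-j)]
            / [1 - sum_{j=1..k-1} phi_{k-1,j} rho(j)],
  phi_{k,j} = phi_{k-1,j} - phi_{kk} phi_{k-1,k-j},  j = 1..k-1.
Step k = 1:
  phi_11 = rho(1) = 0.0356.
Step k = 2:
  phi_22 = [rho(2) - phi_11 rho(1)] / [1 - phi_11 rho(1)] = [-0.4312 - (0.0356)(0.0356)] / [1 - (0.0356)(0.0356)]
         = -0.43246736 / 0.99873264 = -0.433.
Therefore phi_{22} = -0.4330.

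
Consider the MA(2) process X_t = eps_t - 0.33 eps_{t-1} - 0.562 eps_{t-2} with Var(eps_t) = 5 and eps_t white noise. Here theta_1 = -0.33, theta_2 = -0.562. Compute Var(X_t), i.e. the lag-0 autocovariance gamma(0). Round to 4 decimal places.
\gamma(0) = 7.1237

For an MA(q) process X_t = eps_t + sum_i theta_i eps_{t-i} with
Var(eps_t) = sigma^2, the variance is
  gamma(0) = sigma^2 * (1 + sum_i theta_i^2).
  sum_i theta_i^2 = (-0.33)^2 + (-0.562)^2 = 0.1089 + 0.315844 = 0.424744.
  gamma(0) = 5 * (1 + 0.424744) = 5 * 1.424744 = 7.12372, which rounds to 7.1237.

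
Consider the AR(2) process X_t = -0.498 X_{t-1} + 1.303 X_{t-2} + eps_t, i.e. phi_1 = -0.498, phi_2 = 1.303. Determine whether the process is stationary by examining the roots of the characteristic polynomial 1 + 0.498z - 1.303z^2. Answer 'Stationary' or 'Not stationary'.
\text{Not stationary}

The AR(p) characteristic polynomial is P(z) = 1 + 0.498z - 1.303z^2.
Stationarity requires all roots to lie outside the unit circle, i.e. |z| > 1 for every root.
Set 1 + (0.498) z + (-1.303) z^2 = 0, i.e. a z^2 + b z + c = 0 with a = -1.303, b = 0.498, c = 1.
Discriminant D = b^2 - 4ac = (0.498)^2 - 4*(-1.303)*1 = 0.248004 - (-5.212) = 5.460004.
D >= 0, so the roots are real: z = (-b +/- sqrt(D)) / (2a) = (-0.498 +/- 2.336665) / (-2.606).
  z_1 = (-0.498 + 2.336665) / (-2.606) = -0.7056,   |z_1| = 0.7056.
  z_2 = (-0.498 - 2.336665) / (-2.606) = 1.0877,   |z_2| = 1.0877.
Moduli of all roots: 0.7056, 1.0877.
All moduli strictly greater than 1? No.
Verdict: Not stationary.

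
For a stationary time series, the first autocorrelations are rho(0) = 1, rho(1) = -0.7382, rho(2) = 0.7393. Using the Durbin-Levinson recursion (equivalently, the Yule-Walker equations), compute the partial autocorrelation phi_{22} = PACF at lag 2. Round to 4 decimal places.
\phi_{22} = 0.4271

The PACF at lag k is phi_{kk}, the last component of the solution
to the Yule-Walker system G_k phi = r_k where
  (G_k)_{ij} = rho(|i - j|), (r_k)_i = rho(i), i,j = 1..k.
Equivalently, Durbin-Levinson gives phi_{kk} iteratively:
  phi_{11} = rho(1)
  phi_{kk} = [rho(k) - sum_{j=1..k-1} phi_{k-1,j} rho(k-j)]
            / [1 - sum_{j=1..k-1} phi_{k-1,j} rho(j)],
  phi_{k,j} = phi_{k-1,j} - phi_{kk} phi_{k-1,k-j},  j = 1..k-1.
Step k = 1:
  phi_11 = rho(1) = -0.7382.
Step k = 2:
  phi_22 = [rho(2) - phi_11 rho(1)] / [1 - phi_11 rho(1)] = [0.7393 - (-0.7382)(-0.7382)] / [1 - (-0.7382)(-0.7382)]
         = 0.19436076 / 0.45506076 = 0.4271.
Therefore phi_{22} = 0.4271.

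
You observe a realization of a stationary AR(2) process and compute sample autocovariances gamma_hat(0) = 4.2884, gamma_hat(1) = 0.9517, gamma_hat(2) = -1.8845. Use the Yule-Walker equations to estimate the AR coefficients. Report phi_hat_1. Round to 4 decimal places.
\hat\phi_{1} = 0.3360

The Yule-Walker equations for an AR(p) process read, in matrix form,
  Gamma_p phi = r_p,   with   (Gamma_p)_{ij} = gamma(|i - j|),
                       (r_p)_i = gamma(i),   i,j = 1..p.
Substitute the sample gammas (Toeplitz matrix and right-hand side of size 2):
  Gamma_p = [[4.2884, 0.9517], [0.9517, 4.2884]]
  r_p     = [0.9517, -1.8845]
Written out:
  4.2884 phi_1 + 0.9517 phi_2 = 0.9517
  0.9517 phi_1 + 4.2884 phi_2 = -1.8845
Solve by Cramer's rule:
  det = gamma(0)^2 - gamma(1)^2 = (4.2884)^2 - (0.9517)^2 = 18.39037456 - 0.90573289 = 17.48464167
  phi_hat_1 = [gamma(1) gamma(0) - gamma(1) gamma(2)] / det = [(0.9517)(4.2884) - (0.9517)(-1.8845)] / 17.48464167 = 5.87474893 / 17.48464167 = 0.336
  phi_hat_2 = [gamma(0) gamma(2) - gamma(1)^2] / det = [(4.2884)(-1.8845) - (0.9517)^2] / 17.48464167 = -8.98722269 / 17.48464167 = -0.514
So phi_hat = [0.3360, -0.5140].
Therefore phi_hat_1 = 0.3360.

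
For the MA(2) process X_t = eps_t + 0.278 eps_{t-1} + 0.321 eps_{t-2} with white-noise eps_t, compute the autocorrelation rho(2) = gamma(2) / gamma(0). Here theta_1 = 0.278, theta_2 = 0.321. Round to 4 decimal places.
\rho(2) = 0.2720

For an MA(q) process with theta_0 = 1, the autocovariance is
  gamma(k) = sigma^2 * sum_{i=0..q-k} theta_i * theta_{i+k},
and rho(k) = gamma(k) / gamma(0). Sigma^2 cancels.
  numerator   = (1)*(0.321) = 0.321.
  denominator = (1)^2 + (0.278)^2 + (0.321)^2 = 1.180325.
  rho(2) = 0.321 / 1.180325 = 0.2720.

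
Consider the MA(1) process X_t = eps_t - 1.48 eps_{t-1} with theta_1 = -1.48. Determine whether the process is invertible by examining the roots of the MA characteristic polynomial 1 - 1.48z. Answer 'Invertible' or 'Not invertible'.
\text{Not invertible}

The MA(q) characteristic polynomial is P(z) = 1 - 1.48z.
Invertibility requires all roots to lie outside the unit circle, i.e. |z| > 1 for every root.
This is linear in z: 1 + (-1.48) z = 0  =>  z = -1/(-1.48) = 0.675676,  |z| = 0.675676.
Moduli of all roots: 0.6757.
All moduli strictly greater than 1? No.
Verdict: Not invertible.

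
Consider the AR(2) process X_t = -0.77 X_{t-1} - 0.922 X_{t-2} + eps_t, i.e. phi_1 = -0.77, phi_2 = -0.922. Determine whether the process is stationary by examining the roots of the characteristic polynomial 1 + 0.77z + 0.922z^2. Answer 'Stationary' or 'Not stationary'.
\text{Stationary}

The AR(p) characteristic polynomial is P(z) = 1 + 0.77z + 0.922z^2.
Stationarity requires all roots to lie outside the unit circle, i.e. |z| > 1 for every root.
Set 1 + (0.77) z + (0.922) z^2 = 0, i.e. a z^2 + b z + c = 0 with a = 0.922, b = 0.77, c = 1.
Discriminant D = b^2 - 4ac = (0.77)^2 - 4*(0.922)*1 = 0.5929 - (3.688) = -3.0951.
D < 0, so the roots are the complex-conjugate pair z = (-b +/- i sqrt(-D)) / (2a) = -0.4176 +/- 0.9541i.
For a conjugate pair |z|^2 = z * conj(z) = (product of roots) = c/a = 1/(0.922) = 1.084599, so |z| = sqrt(1.084599) = 1.0414 for both roots.
Moduli of all roots: 1.0414, 1.0414.
All moduli strictly greater than 1? Yes.
Verdict: Stationary.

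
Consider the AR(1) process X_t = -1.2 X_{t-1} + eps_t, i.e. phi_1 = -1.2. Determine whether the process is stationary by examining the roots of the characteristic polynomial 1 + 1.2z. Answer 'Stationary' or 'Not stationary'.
\text{Not stationary}

The AR(p) characteristic polynomial is P(z) = 1 + 1.2z.
Stationarity requires all roots to lie outside the unit circle, i.e. |z| > 1 for every root.
This is linear in z: 1 + (1.2) z = 0  =>  z = -1/(1.2) = -0.833333,  |z| = 0.833333.
Moduli of all roots: 0.8333.
All moduli strictly greater than 1? No.
Verdict: Not stationary.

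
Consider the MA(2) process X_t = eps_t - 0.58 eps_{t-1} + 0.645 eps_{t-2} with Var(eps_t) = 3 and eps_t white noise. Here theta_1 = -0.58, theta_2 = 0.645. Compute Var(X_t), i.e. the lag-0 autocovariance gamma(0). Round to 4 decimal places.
\gamma(0) = 5.2573

For an MA(q) process X_t = eps_t + sum_i theta_i eps_{t-i} with
Var(eps_t) = sigma^2, the variance is
  gamma(0) = sigma^2 * (1 + sum_i theta_i^2).
  sum_i theta_i^2 = (-0.58)^2 + (0.645)^2 = 0.3364 + 0.416025 = 0.752425.
  gamma(0) = 3 * (1 + 0.752425) = 3 * 1.752425 = 5.257275, which rounds to 5.2573.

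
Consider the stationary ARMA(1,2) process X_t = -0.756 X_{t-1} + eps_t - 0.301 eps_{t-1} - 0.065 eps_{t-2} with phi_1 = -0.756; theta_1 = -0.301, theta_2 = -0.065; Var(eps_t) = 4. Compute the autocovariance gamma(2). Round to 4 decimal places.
\gamma(2) = 8.1581

Multiply the model equation by X_{t-k} and take expectations. With theta_0 = psi_0 = 1 and psi_j the MA(infinity) weights, this gives
  gamma(k) - sum_i phi_i gamma(k-i) = c_k,
  c_k = sigma^2 * sum_{j=k..q} theta_j psi_{j-k}   (c_k = 0 for k > q),
using gamma(-m) = gamma(m).
psi-weights needed (psi_j = theta_j + sum_i phi_i psi_{j-i}):
  psi_1 = theta_1 + phi_1 = -0.301 + (-0.756) = -1.057
  psi_2 = theta_2 + phi_1 psi_1 = -0.065 + (-0.756)(-1.057) = 0.734092
Right-hand sides:
  c_0 = sigma^2 (1 + theta_1 psi_1 + theta_2 psi_2) = 4 * (1 + (-0.301)(-1.057) + (-0.065)(0.734092)) = 4 * 1.270441 = 5.081764
  c_1 = sigma^2 (theta_1 + theta_2 psi_1) = 4 * (-0.301 + (-0.065)(-1.057)) = -0.92918
  c_2 = sigma^2 theta_2 = 4 * (-0.065) = -0.26
Equations for k = 0 and k = 1 (AR order 1):
  gamma(0) = phi_1 gamma(1) + c_0
  gamma(1) = phi_1 gamma(0) + c_1
Substituting the second into the first: gamma(0) (1 - phi_1^2) = c_0 + phi_1 c_1, so
  gamma(0) = (c_0 + phi_1 c_1) / (1 - phi_1^2) = (5.081764 + (-0.756)(-0.92918)) / (1 - (-0.756)^2) = 5.784224 / 0.428464 = 13.499907.
  gamma(1) = phi_1 gamma(0) + c_1 = (-0.756)(13.499907) + (-0.92918) = -11.13511.
For k = 2: gamma(2) = phi_1 gamma(1) + c_2
  = (-0.756)(-11.13511) + (-0.26) = 8.158143.
Therefore gamma(2) = 8.1581 (to 4 decimal places).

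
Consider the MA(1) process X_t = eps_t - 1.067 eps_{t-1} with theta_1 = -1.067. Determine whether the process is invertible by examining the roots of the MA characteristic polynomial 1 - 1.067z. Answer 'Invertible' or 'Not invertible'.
\text{Not invertible}

The MA(q) characteristic polynomial is P(z) = 1 - 1.067z.
Invertibility requires all roots to lie outside the unit circle, i.e. |z| > 1 for every root.
This is linear in z: 1 + (-1.067) z = 0  =>  z = -1/(-1.067) = 0.937207,  |z| = 0.937207.
Moduli of all roots: 0.9372.
All moduli strictly greater than 1? No.
Verdict: Not invertible.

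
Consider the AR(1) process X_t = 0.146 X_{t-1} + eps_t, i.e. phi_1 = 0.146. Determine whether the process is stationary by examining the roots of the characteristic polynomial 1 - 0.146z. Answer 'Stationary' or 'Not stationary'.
\text{Stationary}

The AR(p) characteristic polynomial is P(z) = 1 - 0.146z.
Stationarity requires all roots to lie outside the unit circle, i.e. |z| > 1 for every root.
This is linear in z: 1 + (-0.146) z = 0  =>  z = -1/(-0.146) = 6.849315,  |z| = 6.849315.
Moduli of all roots: 6.8493.
All moduli strictly greater than 1? Yes.
Verdict: Stationary.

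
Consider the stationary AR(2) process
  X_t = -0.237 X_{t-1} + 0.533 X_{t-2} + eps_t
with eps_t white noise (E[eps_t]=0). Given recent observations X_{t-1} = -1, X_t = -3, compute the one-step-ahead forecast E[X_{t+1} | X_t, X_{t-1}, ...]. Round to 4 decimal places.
E[X_{t+1} \mid \mathcal F_t] = 0.1780

For an AR(p) model X_t = c + sum_i phi_i X_{t-i} + eps_t, the
one-step-ahead conditional mean is
  E[X_{t+1} | X_t, ...] = c + sum_i phi_i X_{t+1-i}.
Substitute known values:
  E[X_{t+1} | ...] = (-0.237) * (-3) + (0.533) * (-1)
                   = 0.1780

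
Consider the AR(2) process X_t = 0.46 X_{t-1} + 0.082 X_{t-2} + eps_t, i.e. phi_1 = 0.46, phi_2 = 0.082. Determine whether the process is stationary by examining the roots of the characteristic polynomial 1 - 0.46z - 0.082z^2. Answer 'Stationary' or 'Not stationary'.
\text{Stationary}

The AR(p) characteristic polynomial is P(z) = 1 - 0.46z - 0.082z^2.
Stationarity requires all roots to lie outside the unit circle, i.e. |z| > 1 for every root.
Set 1 + (-0.46) z + (-0.082) z^2 = 0, i.e. a z^2 + b z + c = 0 with a = -0.082, b = -0.46, c = 1.
Discriminant D = b^2 - 4ac = (-0.46)^2 - 4*(-0.082)*1 = 0.2116 - (-0.328) = 0.5396.
D >= 0, so the roots are real: z = (-b +/- sqrt(D)) / (2a) = (0.46 +/- 0.734575) / (-0.164).
  z_1 = (0.46 + 0.734575) / (-0.164) = -7.284,   |z_1| = 7.284.
  z_2 = (0.46 - 0.734575) / (-0.164) = 1.6742,   |z_2| = 1.6742.
Moduli of all roots: 7.2840, 1.6742.
All moduli strictly greater than 1? Yes.
Verdict: Stationary.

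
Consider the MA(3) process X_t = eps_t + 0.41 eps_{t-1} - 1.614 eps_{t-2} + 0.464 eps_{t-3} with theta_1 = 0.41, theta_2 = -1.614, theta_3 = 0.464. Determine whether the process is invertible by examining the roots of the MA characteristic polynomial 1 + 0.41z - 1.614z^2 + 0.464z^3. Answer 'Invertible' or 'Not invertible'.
\text{Not invertible}

The MA(q) characteristic polynomial is P(z) = 1 + 0.41z - 1.614z^2 + 0.464z^3.
Invertibility requires all roots to lie outside the unit circle, i.e. |z| > 1 for every root.
Degree 3: look for a simple real root z0 first, then factor out (1 - z/z0) and solve the remaining quadratic.
Testing z0 = -0.625: P(-0.625) = 1 + (0.41)(-0.625) + (-1.614)(-0.625)^2 + (0.464)(-0.625)^3
  = 1 + (-0.25625) + (-0.630469) + (-0.113281) = 0.  So z_0 = -0.625 is a root, |z_0| = 0.625.
Divide out the factor (1 + 1.6 z) = (1 - z/z0) (since 1/z0 = -1.6):
  P(z) = (1 + 1.6 z)(1 + (-1.19) z + (0.29) z^2)
  [check: z-coef -1.19 - (-1.6) = 0.41; z^2-coef 0.29 - (-1.6)(-1.19) = -1.614; z^3-coef -(-1.6)(0.29) = 0.464.]
Remaining roots from the quadratic factor 1 + (-1.19) z + (0.29) z^2:
  Set 1 + (-1.19) z + (0.29) z^2 = 0, i.e. a z^2 + b z + c = 0 with a = 0.29, b = -1.19, c = 1.
  Discriminant D = b^2 - 4ac = (-1.19)^2 - 4*(0.29)*1 = 1.4161 - (1.16) = 0.2561.
  D >= 0, so the roots are real: z = (-b +/- sqrt(D)) / (2a) = (1.19 +/- 0.506063) / (0.58).
    z_1 = (1.19 + 0.506063) / (0.58) = 2.9242,   |z_1| = 2.9242.
    z_2 = (1.19 - 0.506063) / (0.58) = 1.1792,   |z_2| = 1.1792.
Moduli of all roots: 0.6250, 2.9242, 1.1792.
All moduli strictly greater than 1? No.
Verdict: Not invertible.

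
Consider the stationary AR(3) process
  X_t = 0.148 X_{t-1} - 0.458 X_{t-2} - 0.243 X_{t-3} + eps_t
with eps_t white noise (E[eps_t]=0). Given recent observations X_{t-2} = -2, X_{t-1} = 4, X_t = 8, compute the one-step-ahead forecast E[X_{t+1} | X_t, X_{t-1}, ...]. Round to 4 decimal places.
E[X_{t+1} \mid \mathcal F_t] = -0.1620

For an AR(p) model X_t = c + sum_i phi_i X_{t-i} + eps_t, the
one-step-ahead conditional mean is
  E[X_{t+1} | X_t, ...] = c + sum_i phi_i X_{t+1-i}.
Substitute known values:
  E[X_{t+1} | ...] = (0.148) * (8) + (-0.458) * (4) + (-0.243) * (-2)
                   = -0.1620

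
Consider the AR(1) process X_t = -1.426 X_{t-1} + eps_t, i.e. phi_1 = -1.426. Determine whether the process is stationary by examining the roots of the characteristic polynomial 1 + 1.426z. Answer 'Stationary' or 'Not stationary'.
\text{Not stationary}

The AR(p) characteristic polynomial is P(z) = 1 + 1.426z.
Stationarity requires all roots to lie outside the unit circle, i.e. |z| > 1 for every root.
This is linear in z: 1 + (1.426) z = 0  =>  z = -1/(1.426) = -0.701262,  |z| = 0.701262.
Moduli of all roots: 0.7013.
All moduli strictly greater than 1? No.
Verdict: Not stationary.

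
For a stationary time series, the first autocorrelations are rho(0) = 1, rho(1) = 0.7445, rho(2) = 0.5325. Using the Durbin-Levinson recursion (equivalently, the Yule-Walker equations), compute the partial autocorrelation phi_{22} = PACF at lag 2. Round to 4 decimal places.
\phi_{22} = -0.0489

The PACF at lag k is phi_{kk}, the last component of the solution
to the Yule-Walker system G_k phi = r_k where
  (G_k)_{ij} = rho(|i - j|), (r_k)_i = rho(i), i,j = 1..k.
Equivalently, Durbin-Levinson gives phi_{kk} iteratively:
  phi_{11} = rho(1)
  phi_{kk} = [rho(k) - sum_{j=1..k-1} phi_{k-1,j} rho(k-j)]
            / [1 - sum_{j=1..k-1} phi_{k-1,j} rho(j)],
  phi_{k,j} = phi_{k-1,j} - phi_{kk} phi_{k-1,k-j},  j = 1..k-1.
Step k = 1:
  phi_11 = rho(1) = 0.7445.
Step k = 2:
  phi_22 = [rho(2) - phi_11 rho(1)] / [1 - phi_11 rho(1)] = [0.5325 - (0.7445)(0.7445)] / [1 - (0.7445)(0.7445)]
         = -0.02178025 / 0.44571975 = -0.0489.
Therefore phi_{22} = -0.0489.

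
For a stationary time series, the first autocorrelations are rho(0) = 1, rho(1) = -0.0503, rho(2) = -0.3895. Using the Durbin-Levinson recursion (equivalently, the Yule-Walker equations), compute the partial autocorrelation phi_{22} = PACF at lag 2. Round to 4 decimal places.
\phi_{22} = -0.3930

The PACF at lag k is phi_{kk}, the last component of the solution
to the Yule-Walker system G_k phi = r_k where
  (G_k)_{ij} = rho(|i - j|), (r_k)_i = rho(i), i,j = 1..k.
Equivalently, Durbin-Levinson gives phi_{kk} iteratively:
  phi_{11} = rho(1)
  phi_{kk} = [rho(k) - sum_{j=1..k-1} phi_{k-1,j} rho(k-j)]
            / [1 - sum_{j=1..k-1} phi_{k-1,j} rho(j)],
  phi_{k,j} = phi_{k-1,j} - phi_{kk} phi_{k-1,k-j},  j = 1..k-1.
Step k = 1:
  phi_11 = rho(1) = -0.0503.
Step k = 2:
  phi_22 = [rho(2) - phi_11 rho(1)] / [1 - phi_11 rho(1)] = [-0.3895 - (-0.0503)(-0.0503)] / [1 - (-0.0503)(-0.0503)]
         = -0.39203009 / 0.99746991 = -0.393.
Therefore phi_{22} = -0.3930.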